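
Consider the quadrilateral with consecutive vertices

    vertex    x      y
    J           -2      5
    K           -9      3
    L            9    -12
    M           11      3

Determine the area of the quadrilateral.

Apply the surveyor's formula: 2A = Σ (x_i·y_{i+1} − x_{i+1}·y_i), indices taken mod 4.
Σ = (39) + (81) + (159) + (61) = 340
Area = |Σ|/2 = 170.

170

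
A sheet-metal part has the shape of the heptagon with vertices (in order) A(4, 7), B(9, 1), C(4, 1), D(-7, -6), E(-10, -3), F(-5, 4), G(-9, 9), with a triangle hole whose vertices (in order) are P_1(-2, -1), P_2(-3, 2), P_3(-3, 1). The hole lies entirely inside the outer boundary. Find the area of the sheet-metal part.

136

Outer boundary:
Apply the shoelace (surveyor's) formula: 2A = Σ (x_i·y_{i+1} − x_{i+1}·y_i), indices taken mod 7.
A→B: (4)(1) − (9)(7) = -59
B→C: (9)(1) − (4)(1) = 5
C→D: (4)(-6) − (-7)(1) = -17
D→E: (-7)(-3) − (-10)(-6) = -39
E→F: (-10)(4) − (-5)(-3) = -55
F→G: (-5)(9) − (-9)(4) = -9
G→A: (-9)(7) − (4)(9) = -99
Σ = -273
Area = |Σ|/2 = 136.5.
Hole:
Cross-terms: -7, 3, 5  ⇒  Σ = 1
Area = |Σ|/2 = 0.5.
Net area = 136.5 − 0.5 = 136.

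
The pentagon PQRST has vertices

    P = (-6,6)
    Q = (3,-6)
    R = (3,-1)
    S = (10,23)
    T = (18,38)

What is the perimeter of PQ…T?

102

|PQ| = √((9)² + (-12)²) = √225 = 15
|QR| = √((0)² + (5)²) = √25 = 5
|RS| = √((7)² + (24)²) = √625 = 25
|ST| = √((8)² + (15)²) = √289 = 17
|TP| = √((-24)² + (-32)²) = √1600 = 40
Perimeter = 15 + 5 + 25 + 17 + 40 = 102.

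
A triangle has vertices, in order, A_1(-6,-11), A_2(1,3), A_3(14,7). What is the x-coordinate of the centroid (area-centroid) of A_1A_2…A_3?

3

Apply the shoelace formula. First the cross-terms c_i = x_i·y_{i+1} − x_{i+1}·y_i:
  -7, -35, -112  ⇒  2A = -154, A = -77.
Then Σ (x_i + x_{i+1})·c_i = -1386, so x̄ = -1386 / (6·(-77)) = 3.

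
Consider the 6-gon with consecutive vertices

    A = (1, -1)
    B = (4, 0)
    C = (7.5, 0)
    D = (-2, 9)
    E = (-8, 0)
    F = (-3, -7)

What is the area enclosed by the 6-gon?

Apply Gauss's area formula: 2A = Σ (x_i·y_{i+1} − x_{i+1}·y_i), indices taken mod 6.
Σ = (4) + (0) + (67.5) + (72) + (56) + (10) = 209.5
Area = |Σ|/2 = 104.75.

104.75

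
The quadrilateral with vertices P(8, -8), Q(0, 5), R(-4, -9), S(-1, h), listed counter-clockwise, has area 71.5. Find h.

-7

Write out the shoelace sum; only the two edges meeting at S involve h:
2·Area = [((-4)·h − (-1)·(-9)) + ((-1)·(-8) − 8·h)] + 60
       = -12·h + 59 = 143
⇒ h = -7.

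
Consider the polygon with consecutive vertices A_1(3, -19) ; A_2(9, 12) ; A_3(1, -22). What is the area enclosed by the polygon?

22

Apply the shoelace (surveyor's) formula: 2A = Σ (x_i·y_{i+1} − x_{i+1}·y_i), indices taken mod 3.
A_1→A_2: (3)(12) − (9)(-19) = 207
A_2→A_3: (9)(-22) − (1)(12) = -210
A_3→A_1: (1)(-19) − (3)(-22) = 47
Σ = 44
Area = |Σ|/2 = 22.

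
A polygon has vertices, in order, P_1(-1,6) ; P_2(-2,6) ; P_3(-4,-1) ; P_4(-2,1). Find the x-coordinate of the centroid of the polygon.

-7/3

Apply the surveyor's formula. First the cross-terms c_i = x_i·y_{i+1} − x_{i+1}·y_i:
  6, 26, -6, -11  ⇒  2A = 15, A = 7.5.
Then Σ (x_i + x_{i+1})·c_i = -105, so x̄ = -105 / (6·7.5) = -7/3.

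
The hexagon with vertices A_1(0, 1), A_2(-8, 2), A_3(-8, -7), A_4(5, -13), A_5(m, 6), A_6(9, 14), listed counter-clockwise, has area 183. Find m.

6

The doubled signed area Σ (x_i y_{i+1} − x_{i+1} y_i) is linear in m.
With m=0 it equals 204; the coefficient of m is 27 (from the two edges through A_5).
So 27·m + 204 = 2·183 = 366 ⇒ m = 6.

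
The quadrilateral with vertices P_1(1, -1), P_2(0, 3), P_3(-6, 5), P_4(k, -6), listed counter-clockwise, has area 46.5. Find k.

-5

The doubled signed area Σ (x_i y_{i+1} − x_{i+1} y_i) is linear in k.
With k=0 it equals 63; the coefficient of k is -6 (from the two edges through P_4).
So -6·k + 63 = 2·46.5 = 93 ⇒ k = -5.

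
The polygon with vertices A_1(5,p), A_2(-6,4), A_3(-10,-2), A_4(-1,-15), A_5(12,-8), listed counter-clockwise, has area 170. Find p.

The doubled signed area Σ (x_i y_{i+1} − x_{i+1} y_i) is linear in p.
With p=0 it equals 448; the coefficient of p is 18 (from the two edges through A_1).
So 18·p + 448 = 2·170 = 340 ⇒ p = -6.

-6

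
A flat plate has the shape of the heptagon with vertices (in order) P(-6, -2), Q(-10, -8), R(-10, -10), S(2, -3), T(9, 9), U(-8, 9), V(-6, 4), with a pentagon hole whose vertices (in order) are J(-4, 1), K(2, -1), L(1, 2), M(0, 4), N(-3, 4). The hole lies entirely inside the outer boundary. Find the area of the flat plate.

159

Outer boundary:
Apply Gauss's area formula: 2A = Σ (x_i·y_{i+1} − x_{i+1}·y_i), indices taken mod 7.
P→Q: (-6)(-8) − (-10)(-2) = 28
Q→R: (-10)(-10) − (-10)(-8) = 20
R→S: (-10)(-3) − (2)(-10) = 50
S→T: (2)(9) − (9)(-3) = 45
T→U: (9)(9) − (-8)(9) = 153
U→V: (-8)(4) − (-6)(9) = 22
V→P: (-6)(-2) − (-6)(4) = 36
Σ = 354
Area = |Σ|/2 = 177.
Hole:
Apply the shoelace (surveyor's) formula: 2A = Σ (x_i·y_{i+1} − x_{i+1}·y_i), indices taken mod 5.
Σ = (2) + (5) + (4) + (12) + (13) = 36
Area = |Σ|/2 = 18.
Net area = 177 − 18 = 159.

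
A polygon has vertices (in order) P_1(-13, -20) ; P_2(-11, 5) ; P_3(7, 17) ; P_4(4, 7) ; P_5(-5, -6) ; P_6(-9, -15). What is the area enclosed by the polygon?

Apply the shoelace formula: 2A = Σ (x_i·y_{i+1} − x_{i+1}·y_i), indices taken mod 6.
Cross-terms: -285, -222, -19, 11, 21, -15  ⇒  Σ = -509
Area = |Σ|/2 = 254.5.

254.5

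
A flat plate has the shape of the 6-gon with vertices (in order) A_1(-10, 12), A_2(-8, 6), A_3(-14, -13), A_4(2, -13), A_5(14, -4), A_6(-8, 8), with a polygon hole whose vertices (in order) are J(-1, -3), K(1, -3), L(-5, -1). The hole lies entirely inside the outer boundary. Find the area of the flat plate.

Outer boundary:
Σ = (36) + (188) + (208) + (174) + (80) + (-16) = 670
Area = |Σ|/2 = 335.
Hole:
Apply Gauss's area formula: 2A = Σ (x_i·y_{i+1} − x_{i+1}·y_i), indices taken mod 3.
J→K: (-1)(-3) − (1)(-3) = 6
K→L: (1)(-1) − (-5)(-3) = -16
L→J: (-5)(-3) − (-1)(-1) = 14
Σ = 4
Area = |Σ|/2 = 2.
Net area = 335 − 2 = 333.

333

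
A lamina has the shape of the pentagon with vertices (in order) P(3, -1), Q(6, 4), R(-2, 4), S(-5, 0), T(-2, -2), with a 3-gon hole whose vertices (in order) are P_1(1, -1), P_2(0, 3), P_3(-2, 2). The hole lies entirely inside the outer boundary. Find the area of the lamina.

39.5

Outer boundary:
Cross-terms: 18, 32, 20, 10, 8  ⇒  Σ = 88
Area = |Σ|/2 = 44.
Hole:
Cross-terms: 3, 6, 0  ⇒  Σ = 9
Area = |Σ|/2 = 4.5.
Net area = 44 − 4.5 = 39.5.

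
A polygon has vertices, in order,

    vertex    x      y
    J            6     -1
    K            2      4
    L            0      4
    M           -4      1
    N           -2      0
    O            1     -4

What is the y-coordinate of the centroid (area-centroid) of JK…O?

77/249

Apply the surveyor's formula. First the cross-terms c_i = x_i·y_{i+1} − x_{i+1}·y_i:
  26, 8, 16, 2, 8, 23  ⇒  2A = 83, A = 41.5.
Then Σ (y_i + y_{i+1})·c_i = 77, so ȳ = 77 / (6·41.5) = 77/249.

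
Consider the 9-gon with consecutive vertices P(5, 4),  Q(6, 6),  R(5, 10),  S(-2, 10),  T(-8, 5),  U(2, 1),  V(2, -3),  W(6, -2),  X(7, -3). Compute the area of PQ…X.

101.5

Apply the shoelace formula: 2A = Σ (x_i·y_{i+1} − x_{i+1}·y_i), indices taken mod 9.
P→Q: (5)(6) − (6)(4) = 6
Q→R: (6)(10) − (5)(6) = 30
R→S: (5)(10) − (-2)(10) = 70
S→T: (-2)(5) − (-8)(10) = 70
T→U: (-8)(1) − (2)(5) = -18
U→V: (2)(-3) − (2)(1) = -8
V→W: (2)(-2) − (6)(-3) = 14
W→X: (6)(-3) − (7)(-2) = -4
X→P: (7)(4) − (5)(-3) = 43
Σ = 203
Area = |Σ|/2 = 101.5.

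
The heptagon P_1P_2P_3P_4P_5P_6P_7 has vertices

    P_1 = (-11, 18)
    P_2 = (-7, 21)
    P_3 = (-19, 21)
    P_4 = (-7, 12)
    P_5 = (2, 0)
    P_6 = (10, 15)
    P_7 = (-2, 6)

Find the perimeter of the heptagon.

|P_1P_2| = √((4)² + (3)²) = √25 = 5
|P_2P_3| = √((-12)² + (0)²) = √144 = 12
|P_3P_4| = √((12)² + (-9)²) = √225 = 15
|P_4P_5| = √((9)² + (-12)²) = √225 = 15
|P_5P_6| = √((8)² + (15)²) = √289 = 17
|P_6P_7| = √((-12)² + (-9)²) = √225 = 15
|P_7P_1| = √((-9)² + (12)²) = √225 = 15
Perimeter = 5 + 12 + 15 + 15 + 17 + 15 + 15 = 94.

94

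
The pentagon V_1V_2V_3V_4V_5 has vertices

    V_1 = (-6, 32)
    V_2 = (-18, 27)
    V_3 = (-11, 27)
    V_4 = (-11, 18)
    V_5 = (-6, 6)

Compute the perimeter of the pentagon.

68

|V_1V_2| = √((-12)² + (-5)²) = √169 = 13
|V_2V_3| = √((7)² + (0)²) = √49 = 7
|V_3V_4| = √((0)² + (-9)²) = √81 = 9
|V_4V_5| = √((5)² + (-12)²) = √169 = 13
|V_5V_1| = √((0)² + (26)²) = √676 = 26
Perimeter = 13 + 7 + 9 + 13 + 26 = 68.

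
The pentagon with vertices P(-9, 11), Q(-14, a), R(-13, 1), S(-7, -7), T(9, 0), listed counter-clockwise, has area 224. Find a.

Write out the shoelace sum; only the two edges meeting at Q involve a:
2·Area = [((-9)·a − (-14)·11) + ((-14)·1 − (-13)·a)] + 260
       = 4·a + 400 = 448
⇒ a = 12.

12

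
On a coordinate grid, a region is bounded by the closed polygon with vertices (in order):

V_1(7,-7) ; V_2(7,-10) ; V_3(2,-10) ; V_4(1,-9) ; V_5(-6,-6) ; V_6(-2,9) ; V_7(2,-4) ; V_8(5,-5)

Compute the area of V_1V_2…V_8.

Apply the shoelace (surveyor's) formula: 2A = Σ (x_i·y_{i+1} − x_{i+1}·y_i), indices taken mod 8.
V_1→V_2: (7)(-10) − (7)(-7) = -21
V_2→V_3: (7)(-10) − (2)(-10) = -50
V_3→V_4: (2)(-9) − (1)(-10) = -8
V_4→V_5: (1)(-6) − (-6)(-9) = -60
V_5→V_6: (-6)(9) − (-2)(-6) = -66
V_6→V_7: (-2)(-4) − (2)(9) = -10
V_7→V_8: (2)(-5) − (5)(-4) = 10
V_8→V_1: (5)(-7) − (7)(-5) = 0
Σ = -205
Area = |Σ|/2 = 102.5.

102.5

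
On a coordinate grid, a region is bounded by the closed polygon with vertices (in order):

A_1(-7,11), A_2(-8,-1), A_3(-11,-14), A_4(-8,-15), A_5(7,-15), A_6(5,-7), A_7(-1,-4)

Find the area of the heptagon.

217

Apply the shoelace (surveyor's) formula: 2A = Σ (x_i·y_{i+1} − x_{i+1}·y_i), indices taken mod 7.
A_1→A_2: (-7)(-1) − (-8)(11) = 95
A_2→A_3: (-8)(-14) − (-11)(-1) = 101
A_3→A_4: (-11)(-15) − (-8)(-14) = 53
A_4→A_5: (-8)(-15) − (7)(-15) = 225
A_5→A_6: (7)(-7) − (5)(-15) = 26
A_6→A_7: (5)(-4) − (-1)(-7) = -27
A_7→A_1: (-1)(11) − (-7)(-4) = -39
Σ = 434
Area = |Σ|/2 = 217.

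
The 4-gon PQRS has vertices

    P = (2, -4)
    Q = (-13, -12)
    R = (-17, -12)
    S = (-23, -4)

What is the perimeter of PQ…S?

|PQ| = √((-15)² + (-8)²) = √289 = 17
|QR| = √((-4)² + (0)²) = √16 = 4
|RS| = √((-6)² + (8)²) = √100 = 10
|SP| = √((25)² + (0)²) = √625 = 25
Perimeter = 17 + 4 + 10 + 25 = 56.

56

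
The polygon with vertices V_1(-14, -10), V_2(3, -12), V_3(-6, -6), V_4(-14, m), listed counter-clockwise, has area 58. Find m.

Write out the shoelace sum; only the two edges meeting at V_4 involve m:
2·Area = [((-6)·m − (-14)·(-6)) + ((-14)·(-10) − (-14)·m)] + 108
       = 8·m + 164 = 116
⇒ m = -6.

-6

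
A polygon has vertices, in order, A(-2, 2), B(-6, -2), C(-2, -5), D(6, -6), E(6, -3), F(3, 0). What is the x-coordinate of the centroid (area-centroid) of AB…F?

5/13

Apply the shoelace (surveyor's) formula. First the cross-terms c_i = x_i·y_{i+1} − x_{i+1}·y_i:
  16, 26, 42, 18, 9, 6  ⇒  2A = 117, A = 58.5.
Then Σ (x_i + x_{i+1})·c_i = 135, so x̄ = 135 / (6·58.5) = 5/13.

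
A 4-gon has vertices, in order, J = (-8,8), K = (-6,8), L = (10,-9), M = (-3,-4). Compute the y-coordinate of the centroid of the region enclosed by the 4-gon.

-139/165

Apply Gauss's area formula. First the cross-terms c_i = x_i·y_{i+1} − x_{i+1}·y_i:
  -16, -26, -67, -56  ⇒  2A = -165, A = -82.5.
Then Σ (y_i + y_{i+1})·c_i = 417, so ȳ = 417 / (6·(-82.5)) = -139/165.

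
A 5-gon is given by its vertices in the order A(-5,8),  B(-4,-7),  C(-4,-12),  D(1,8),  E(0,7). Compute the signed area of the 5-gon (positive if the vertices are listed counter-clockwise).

Apply the shoelace formula: 2A = Σ (x_i·y_{i+1} − x_{i+1}·y_i), indices taken mod 5.
Cross-terms: 67, 20, -20, 7, 35  ⇒  Σ = 109
Signed area = Σ/2 = 54.5 (positive ⇒ counter-clockwise traversal).

54.5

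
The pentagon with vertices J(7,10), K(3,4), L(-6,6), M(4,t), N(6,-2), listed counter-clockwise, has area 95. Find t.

-9

The doubled signed area Σ (x_i y_{i+1} − x_{i+1} y_i) is linear in t.
With t=0 it equals 82; the coefficient of t is -12 (from the two edges through M).
So -12·t + 82 = 2·95 = 190 ⇒ t = -9.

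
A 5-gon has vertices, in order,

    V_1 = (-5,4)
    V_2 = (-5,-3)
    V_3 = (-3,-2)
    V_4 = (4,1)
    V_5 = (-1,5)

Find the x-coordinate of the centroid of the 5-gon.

-416/249

Apply Gauss's area formula. First the cross-terms c_i = x_i·y_{i+1} − x_{i+1}·y_i:
  35, 1, 5, 21, 21  ⇒  2A = 83, A = 41.5.
Then Σ (x_i + x_{i+1})·c_i = -416, so x̄ = -416 / (6·41.5) = -416/249.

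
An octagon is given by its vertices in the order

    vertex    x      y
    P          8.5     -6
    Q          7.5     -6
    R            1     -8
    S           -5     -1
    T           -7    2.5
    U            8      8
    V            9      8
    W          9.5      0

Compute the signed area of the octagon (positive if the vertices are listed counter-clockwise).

Apply Gauss's area formula: 2A = Σ (x_i·y_{i+1} − x_{i+1}·y_i), indices taken mod 8.
Cross-terms: -6, -54, -41, -19.5, -76, -8, -76, -57  ⇒  Σ = -337.5
Signed area = Σ/2 = -168.75 (negative ⇒ clockwise traversal).

-168.75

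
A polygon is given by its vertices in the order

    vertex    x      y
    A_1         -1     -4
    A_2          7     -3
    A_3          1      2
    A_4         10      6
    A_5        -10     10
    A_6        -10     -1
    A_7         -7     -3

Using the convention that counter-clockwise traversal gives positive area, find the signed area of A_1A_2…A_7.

176

Σ = (31) + (17) + (-14) + (160) + (110) + (23) + (25) = 352
Signed area = Σ/2 = 176 (positive ⇒ counter-clockwise traversal).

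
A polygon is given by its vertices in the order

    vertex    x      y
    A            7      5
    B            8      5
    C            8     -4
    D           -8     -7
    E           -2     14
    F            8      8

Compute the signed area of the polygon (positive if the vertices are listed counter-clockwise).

-217.5

Apply the surveyor's formula: 2A = Σ (x_i·y_{i+1} − x_{i+1}·y_i), indices taken mod 6.
Σ = (-5) + (-72) + (-88) + (-126) + (-128) + (-16) = -435
Signed area = Σ/2 = -217.5 (negative ⇒ clockwise traversal).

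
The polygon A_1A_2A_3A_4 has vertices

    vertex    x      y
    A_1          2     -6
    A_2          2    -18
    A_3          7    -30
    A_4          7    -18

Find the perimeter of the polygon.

|A_1A_2| = √((0)² + (-12)²) = √144 = 12
|A_2A_3| = √((5)² + (-12)²) = √169 = 13
|A_3A_4| = √((0)² + (12)²) = √144 = 12
|A_4A_1| = √((-5)² + (12)²) = √169 = 13
Perimeter = 12 + 13 + 12 + 13 = 50.

50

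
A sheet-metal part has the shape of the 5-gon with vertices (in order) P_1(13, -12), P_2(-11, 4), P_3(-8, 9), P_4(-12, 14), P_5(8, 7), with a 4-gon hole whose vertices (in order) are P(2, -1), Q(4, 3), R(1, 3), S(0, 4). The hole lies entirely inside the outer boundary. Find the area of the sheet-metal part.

259.5

Outer boundary:
Apply the surveyor's formula: 2A = Σ (x_i·y_{i+1} − x_{i+1}·y_i), indices taken mod 5.
Σ = (-80) + (-67) + (-4) + (-196) + (-187) = -534
Area = |Σ|/2 = 267.
Hole:
Apply the surveyor's formula: 2A = Σ (x_i·y_{i+1} − x_{i+1}·y_i), indices taken mod 4.
P→Q: (2)(3) − (4)(-1) = 10
Q→R: (4)(3) − (1)(3) = 9
R→S: (1)(4) − (0)(3) = 4
S→P: (0)(-1) − (2)(4) = -8
Σ = 15
Area = |Σ|/2 = 7.5.
Net area = 267 − 7.5 = 259.5.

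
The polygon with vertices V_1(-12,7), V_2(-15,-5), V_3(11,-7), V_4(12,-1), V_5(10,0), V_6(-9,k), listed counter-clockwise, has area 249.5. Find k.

Write out the shoelace sum; only the two edges meeting at V_6 involve k:
2·Area = [(10·k − (-9)·0) + ((-9)·7 − (-12)·k)] + 408
       = 22·k + 345 = 499
⇒ k = 7.

7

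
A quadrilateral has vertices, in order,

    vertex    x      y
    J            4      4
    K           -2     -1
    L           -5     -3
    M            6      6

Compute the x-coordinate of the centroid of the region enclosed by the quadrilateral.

Apply Gauss's area formula. First the cross-terms c_i = x_i·y_{i+1} − x_{i+1}·y_i:
  4, 1, -12, 0  ⇒  2A = -7, A = -3.5.
Then Σ (x_i + x_{i+1})·c_i = -11, so x̄ = -11 / (6·(-3.5)) = 11/21.

11/21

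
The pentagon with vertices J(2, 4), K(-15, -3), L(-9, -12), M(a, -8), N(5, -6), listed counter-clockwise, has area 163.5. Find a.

Write out the shoelace sum; only the two edges meeting at M involve a:
2·Area = [((-9)·(-8) − a·(-12)) + (a·(-6) − 5·(-8))] + 239
       = 6·a + 351 = 327
⇒ a = -4.

-4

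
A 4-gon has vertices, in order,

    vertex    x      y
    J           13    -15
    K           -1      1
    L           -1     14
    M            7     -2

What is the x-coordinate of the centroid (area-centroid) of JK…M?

Apply Gauss's area formula. First the cross-terms c_i = x_i·y_{i+1} − x_{i+1}·y_i:
  -2, -13, -96, -79  ⇒  2A = -190, A = -95.
Then Σ (x_i + x_{i+1})·c_i = -2154, so x̄ = -2154 / (6·(-95)) = 359/95.

359/95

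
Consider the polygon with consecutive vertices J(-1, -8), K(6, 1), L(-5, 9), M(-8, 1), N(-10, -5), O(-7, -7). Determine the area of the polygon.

Cross-terms: 47, 59, 67, 50, 35, 49  ⇒  Σ = 307
Area = |Σ|/2 = 153.5.

153.5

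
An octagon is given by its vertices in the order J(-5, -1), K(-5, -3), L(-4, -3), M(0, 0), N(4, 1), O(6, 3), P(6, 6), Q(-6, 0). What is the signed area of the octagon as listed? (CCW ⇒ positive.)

39.5

Apply the shoelace (surveyor's) formula: 2A = Σ (x_i·y_{i+1} − x_{i+1}·y_i), indices taken mod 8.
Σ = (10) + (3) + (0) + (0) + (6) + (18) + (36) + (6) = 79
Signed area = Σ/2 = 39.5 (positive ⇒ counter-clockwise traversal).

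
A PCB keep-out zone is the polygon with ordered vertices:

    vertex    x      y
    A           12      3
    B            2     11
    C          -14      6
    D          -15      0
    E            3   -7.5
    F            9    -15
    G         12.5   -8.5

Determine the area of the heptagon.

383.75

Apply the surveyor's formula: 2A = Σ (x_i·y_{i+1} − x_{i+1}·y_i), indices taken mod 7.
A→B: (12)(11) − (2)(3) = 126
B→C: (2)(6) − (-14)(11) = 166
C→D: (-14)(0) − (-15)(6) = 90
D→E: (-15)(-7.5) − (3)(0) = 112.5
E→F: (3)(-15) − (9)(-7.5) = 22.5
F→G: (9)(-8.5) − (12.5)(-15) = 111
G→A: (12.5)(3) − (12)(-8.5) = 139.5
Σ = 767.5
Area = |Σ|/2 = 383.75.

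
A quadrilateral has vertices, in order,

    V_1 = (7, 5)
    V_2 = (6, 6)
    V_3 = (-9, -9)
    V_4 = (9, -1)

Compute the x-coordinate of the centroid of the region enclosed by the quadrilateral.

494/231

Apply the surveyor's formula. First the cross-terms c_i = x_i·y_{i+1} − x_{i+1}·y_i:
  12, 0, 90, 52  ⇒  2A = 154, A = 77.
Then Σ (x_i + x_{i+1})·c_i = 988, so x̄ = 988 / (6·77) = 494/231.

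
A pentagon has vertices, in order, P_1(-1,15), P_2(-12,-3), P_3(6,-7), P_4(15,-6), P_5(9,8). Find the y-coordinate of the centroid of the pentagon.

Apply the surveyor's formula. First the cross-terms c_i = x_i·y_{i+1} − x_{i+1}·y_i:
  183, 102, 69, 174, 143  ⇒  2A = 671, A = 335.5.
Then Σ (y_i + y_{i+1})·c_i = 3916, so ȳ = 3916 / (6·335.5) = 356/183.

356/183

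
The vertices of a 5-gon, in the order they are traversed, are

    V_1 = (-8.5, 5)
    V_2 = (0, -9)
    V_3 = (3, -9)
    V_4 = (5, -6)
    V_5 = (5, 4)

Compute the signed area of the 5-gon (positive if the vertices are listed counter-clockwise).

Σ = (76.5) + (27) + (27) + (50) + (59) = 239.5
Signed area = Σ/2 = 119.75 (positive ⇒ counter-clockwise traversal).

119.75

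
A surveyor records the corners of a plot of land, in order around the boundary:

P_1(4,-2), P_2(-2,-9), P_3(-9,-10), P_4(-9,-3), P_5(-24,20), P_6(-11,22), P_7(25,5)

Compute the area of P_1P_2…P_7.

Apply the shoelace (surveyor's) formula: 2A = Σ (x_i·y_{i+1} − x_{i+1}·y_i), indices taken mod 7.
Σ = (-40) + (-61) + (-63) + (-252) + (-308) + (-605) + (-70) = -1399
Area = |Σ|/2 = 699.5.

699.5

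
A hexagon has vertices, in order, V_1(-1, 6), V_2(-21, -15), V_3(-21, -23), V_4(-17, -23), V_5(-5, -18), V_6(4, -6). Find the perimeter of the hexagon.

|V_1V_2| = √((-20)² + (-21)²) = √841 = 29
|V_2V_3| = √((0)² + (-8)²) = √64 = 8
|V_3V_4| = √((4)² + (0)²) = √16 = 4
|V_4V_5| = √((12)² + (5)²) = √169 = 13
|V_5V_6| = √((9)² + (12)²) = √225 = 15
|V_6V_1| = √((-5)² + (12)²) = √169 = 13
Perimeter = 29 + 8 + 4 + 13 + 15 + 13 = 82.

82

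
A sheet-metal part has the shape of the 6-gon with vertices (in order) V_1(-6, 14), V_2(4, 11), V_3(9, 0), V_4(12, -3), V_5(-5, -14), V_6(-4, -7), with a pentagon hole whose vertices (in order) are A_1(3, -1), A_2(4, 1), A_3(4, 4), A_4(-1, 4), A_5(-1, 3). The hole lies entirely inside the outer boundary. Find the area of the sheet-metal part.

Outer boundary:
V_1→V_2: (-6)(11) − (4)(14) = -122
V_2→V_3: (4)(0) − (9)(11) = -99
V_3→V_4: (9)(-3) − (12)(0) = -27
V_4→V_5: (12)(-14) − (-5)(-3) = -183
V_5→V_6: (-5)(-7) − (-4)(-14) = -21
V_6→V_1: (-4)(14) − (-6)(-7) = -98
Σ = -550
Area = |Σ|/2 = 275.
Hole:
Apply the shoelace (surveyor's) formula: 2A = Σ (x_i·y_{i+1} − x_{i+1}·y_i), indices taken mod 5.
Σ = (7) + (12) + (20) + (1) + (-8) = 32
Area = |Σ|/2 = 16.
Net area = 275 − 16 = 259.

259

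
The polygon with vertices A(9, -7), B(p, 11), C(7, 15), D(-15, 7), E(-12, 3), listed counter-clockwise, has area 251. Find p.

5

Write out the shoelace sum; only the two edges meeting at B involve p:
2·Area = [(9·11 − p·(-7)) + (p·15 − 7·11)] + 370
       = 22·p + 392 = 502
⇒ p = 5.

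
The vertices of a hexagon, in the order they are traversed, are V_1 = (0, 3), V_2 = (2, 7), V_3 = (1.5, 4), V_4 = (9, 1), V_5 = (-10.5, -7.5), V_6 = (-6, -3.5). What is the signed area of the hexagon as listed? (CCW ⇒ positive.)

Cross-terms: -6, -2.5, -34.5, -57, -8.25, -18  ⇒  Σ = -126.25
Signed area = Σ/2 = -63.125 (negative ⇒ clockwise traversal).

-63.125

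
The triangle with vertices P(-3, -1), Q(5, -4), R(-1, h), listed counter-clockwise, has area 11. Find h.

1

Write out the shoelace sum; only the two edges meeting at R involve h:
2·Area = [(5·h − (-1)·(-4)) + ((-1)·(-1) − (-3)·h)] + 17
       = 8·h + 14 = 22
⇒ h = 1.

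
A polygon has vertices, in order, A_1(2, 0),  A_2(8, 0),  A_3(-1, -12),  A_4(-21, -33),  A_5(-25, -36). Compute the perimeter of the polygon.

|A_1A_2| = √((6)² + (0)²) = √36 = 6
|A_2A_3| = √((-9)² + (-12)²) = √225 = 15
|A_3A_4| = √((-20)² + (-21)²) = √841 = 29
|A_4A_5| = √((-4)² + (-3)²) = √25 = 5
|A_5A_1| = √((27)² + (36)²) = √2025 = 45
Perimeter = 6 + 15 + 29 + 5 + 45 = 100.

100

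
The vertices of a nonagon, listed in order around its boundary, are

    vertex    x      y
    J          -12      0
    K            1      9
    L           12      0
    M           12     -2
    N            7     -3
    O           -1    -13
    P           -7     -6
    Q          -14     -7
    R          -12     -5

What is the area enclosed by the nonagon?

Apply the shoelace (surveyor's) formula: 2A = Σ (x_i·y_{i+1} − x_{i+1}·y_i), indices taken mod 9.
Σ = (-108) + (-108) + (-24) + (-22) + (-94) + (-85) + (-35) + (-14) + (-60) = -550
Area = |Σ|/2 = 275.

275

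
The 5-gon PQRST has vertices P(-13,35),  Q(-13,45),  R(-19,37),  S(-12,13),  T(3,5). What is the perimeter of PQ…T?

|PQ| = √((0)² + (10)²) = √100 = 10
|QR| = √((-6)² + (-8)²) = √100 = 10
|RS| = √((7)² + (-24)²) = √625 = 25
|ST| = √((15)² + (-8)²) = √289 = 17
|TP| = √((-16)² + (30)²) = √1156 = 34
Perimeter = 10 + 10 + 25 + 17 + 34 = 96.

96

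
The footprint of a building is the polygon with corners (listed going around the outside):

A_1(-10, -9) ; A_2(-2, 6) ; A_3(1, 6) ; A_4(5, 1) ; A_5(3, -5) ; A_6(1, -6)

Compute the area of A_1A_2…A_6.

Apply the shoelace (surveyor's) formula: 2A = Σ (x_i·y_{i+1} − x_{i+1}·y_i), indices taken mod 6.
Cross-terms: -78, -18, -29, -28, -13, -69  ⇒  Σ = -235
Area = |Σ|/2 = 117.5.

117.5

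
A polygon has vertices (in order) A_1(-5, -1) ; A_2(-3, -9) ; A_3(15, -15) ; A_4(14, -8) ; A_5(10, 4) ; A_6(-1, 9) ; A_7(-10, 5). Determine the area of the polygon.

331

Apply Gauss's area formula: 2A = Σ (x_i·y_{i+1} − x_{i+1}·y_i), indices taken mod 7.
Σ = (42) + (180) + (90) + (136) + (94) + (85) + (35) = 662
Area = |Σ|/2 = 331.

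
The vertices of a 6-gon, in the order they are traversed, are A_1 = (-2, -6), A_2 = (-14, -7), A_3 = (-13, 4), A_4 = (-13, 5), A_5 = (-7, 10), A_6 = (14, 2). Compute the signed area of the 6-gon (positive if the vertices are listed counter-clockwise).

Apply the surveyor's formula: 2A = Σ (x_i·y_{i+1} − x_{i+1}·y_i), indices taken mod 6.
Σ = (-70) + (-147) + (-13) + (-95) + (-154) + (-80) = -559
Signed area = Σ/2 = -279.5 (negative ⇒ clockwise traversal).

-279.5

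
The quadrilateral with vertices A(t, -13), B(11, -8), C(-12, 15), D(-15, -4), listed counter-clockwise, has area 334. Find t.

3

Write out the shoelace sum; only the two edges meeting at A involve t:
2·Area = [((-15)·(-13) − t·(-4)) + (t·(-8) − 11·(-13))] + 342
       = -4·t + 680 = 668
⇒ t = 3.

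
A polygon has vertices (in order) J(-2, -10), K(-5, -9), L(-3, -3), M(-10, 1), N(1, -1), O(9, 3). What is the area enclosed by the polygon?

70

Σ = (-32) + (-12) + (-33) + (9) + (12) + (-84) = -140
Area = |Σ|/2 = 70.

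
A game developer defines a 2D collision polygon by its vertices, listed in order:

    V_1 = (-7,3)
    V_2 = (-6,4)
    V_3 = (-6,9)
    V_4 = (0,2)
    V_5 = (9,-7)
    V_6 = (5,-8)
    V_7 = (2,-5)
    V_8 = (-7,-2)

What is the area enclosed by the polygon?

95

Apply the surveyor's formula: 2A = Σ (x_i·y_{i+1} − x_{i+1}·y_i), indices taken mod 8.
Cross-terms: -10, -30, -12, -18, -37, -9, -39, -35  ⇒  Σ = -190
Area = |Σ|/2 = 95.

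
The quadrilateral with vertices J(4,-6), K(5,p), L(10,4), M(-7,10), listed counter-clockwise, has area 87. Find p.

Write out the shoelace sum; only the two edges meeting at K involve p:
2·Area = [(4·p − 5·(-6)) + (5·4 − 10·p)] + 130
       = -6·p + 180 = 174
⇒ p = 1.

1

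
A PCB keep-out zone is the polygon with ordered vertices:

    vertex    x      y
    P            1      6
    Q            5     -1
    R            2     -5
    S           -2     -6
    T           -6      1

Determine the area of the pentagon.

Apply the shoelace (surveyor's) formula: 2A = Σ (x_i·y_{i+1} − x_{i+1}·y_i), indices taken mod 5.
P→Q: (1)(-1) − (5)(6) = -31
Q→R: (5)(-5) − (2)(-1) = -23
R→S: (2)(-6) − (-2)(-5) = -22
S→T: (-2)(1) − (-6)(-6) = -38
T→P: (-6)(6) − (1)(1) = -37
Σ = -151
Area = |Σ|/2 = 75.5.

75.5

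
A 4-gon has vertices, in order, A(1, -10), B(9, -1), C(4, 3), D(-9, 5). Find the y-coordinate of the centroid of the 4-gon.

Apply the shoelace (surveyor's) formula. First the cross-terms c_i = x_i·y_{i+1} − x_{i+1}·y_i:
  89, 31, 47, 85  ⇒  2A = 252, A = 126.
Then Σ (y_i + y_{i+1})·c_i = -966, so ȳ = -966 / (6·126) = -23/18.

-23/18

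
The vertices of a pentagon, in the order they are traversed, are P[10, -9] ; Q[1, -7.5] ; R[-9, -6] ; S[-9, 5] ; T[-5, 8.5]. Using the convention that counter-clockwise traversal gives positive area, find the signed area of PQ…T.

Apply Gauss's area formula: 2A = Σ (x_i·y_{i+1} − x_{i+1}·y_i), indices taken mod 5.
Σ = (-66) + (-73.5) + (-99) + (-51.5) + (-40) = -330
Signed area = Σ/2 = -165 (negative ⇒ clockwise traversal).

-165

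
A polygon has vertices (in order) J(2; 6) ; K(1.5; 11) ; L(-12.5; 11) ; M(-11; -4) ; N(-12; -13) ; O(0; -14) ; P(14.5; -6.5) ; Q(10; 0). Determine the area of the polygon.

Cross-terms: 13, 154, 171, 95, 168, 203, 65, 60  ⇒  Σ = 929
Area = |Σ|/2 = 464.5.

464.5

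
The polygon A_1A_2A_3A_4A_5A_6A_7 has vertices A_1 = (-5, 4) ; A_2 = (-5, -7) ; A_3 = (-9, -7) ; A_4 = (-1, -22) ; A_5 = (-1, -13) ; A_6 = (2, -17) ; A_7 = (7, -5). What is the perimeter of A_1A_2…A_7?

74

|A_1A_2| = √((0)² + (-11)²) = √121 = 11
|A_2A_3| = √((-4)² + (0)²) = √16 = 4
|A_3A_4| = √((8)² + (-15)²) = √289 = 17
|A_4A_5| = √((0)² + (9)²) = √81 = 9
|A_5A_6| = √((3)² + (-4)²) = √25 = 5
|A_6A_7| = √((5)² + (12)²) = √169 = 13
|A_7A_1| = √((-12)² + (9)²) = √225 = 15
Perimeter = 11 + 4 + 17 + 9 + 5 + 13 + 15 = 74.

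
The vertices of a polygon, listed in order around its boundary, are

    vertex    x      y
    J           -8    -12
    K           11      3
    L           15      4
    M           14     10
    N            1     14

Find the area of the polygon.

Apply the shoelace (surveyor's) formula: 2A = Σ (x_i·y_{i+1} − x_{i+1}·y_i), indices taken mod 5.
Cross-terms: 108, -1, 94, 186, 100  ⇒  Σ = 487
Area = |Σ|/2 = 243.5.

243.5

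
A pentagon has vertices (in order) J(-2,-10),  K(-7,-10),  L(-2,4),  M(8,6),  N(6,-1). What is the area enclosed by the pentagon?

124

Σ = (-50) + (-48) + (-44) + (-44) + (-62) = -248
Area = |Σ|/2 = 124.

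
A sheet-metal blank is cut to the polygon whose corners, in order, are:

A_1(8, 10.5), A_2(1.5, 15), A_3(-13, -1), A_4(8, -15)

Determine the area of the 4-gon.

A_1→A_2: (8)(15) − (1.5)(10.5) = 104.25
A_2→A_3: (1.5)(-1) − (-13)(15) = 193.5
A_3→A_4: (-13)(-15) − (8)(-1) = 203
A_4→A_1: (8)(10.5) − (8)(-15) = 204
Σ = 704.75
Area = |Σ|/2 = 352.375.

352.375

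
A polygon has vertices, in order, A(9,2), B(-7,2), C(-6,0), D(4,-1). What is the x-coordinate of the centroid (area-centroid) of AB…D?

39/67

Apply the shoelace formula. First the cross-terms c_i = x_i·y_{i+1} − x_{i+1}·y_i:
  32, 12, 6, 17  ⇒  2A = 67, A = 33.5.
Then Σ (x_i + x_{i+1})·c_i = 117, so x̄ = 117 / (6·33.5) = 39/67.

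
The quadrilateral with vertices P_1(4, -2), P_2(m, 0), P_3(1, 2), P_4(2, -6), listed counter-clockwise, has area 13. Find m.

Write out the shoelace sum; only the two edges meeting at P_2 involve m:
2·Area = [(4·0 − m·(-2)) + (m·2 − 1·0)] + 10
       = 4·m + 10 = 26
⇒ m = 4.

4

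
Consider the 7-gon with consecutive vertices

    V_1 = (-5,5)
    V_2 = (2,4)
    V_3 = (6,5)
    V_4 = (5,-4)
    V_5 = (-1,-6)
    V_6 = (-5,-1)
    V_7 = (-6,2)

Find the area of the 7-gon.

96

Σ = (-30) + (-14) + (-49) + (-34) + (-29) + (-16) + (-20) = -192
Area = |Σ|/2 = 96.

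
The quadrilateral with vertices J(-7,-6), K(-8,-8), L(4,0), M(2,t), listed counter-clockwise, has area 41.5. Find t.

Write out the shoelace sum; only the two edges meeting at M involve t:
2·Area = [(4·t − 2·0) + (2·(-6) − (-7)·t)] + 40
       = 11·t + 28 = 83
⇒ t = 5.

5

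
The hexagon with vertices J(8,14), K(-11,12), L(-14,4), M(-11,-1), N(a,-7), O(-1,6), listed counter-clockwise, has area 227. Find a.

The doubled signed area Σ (x_i y_{i+1} − x_{i+1} y_i) is linear in a.
With a=0 it equals 440; the coefficient of a is 7 (from the two edges through N).
So 7·a + 440 = 2·227 = 454 ⇒ a = 2.

2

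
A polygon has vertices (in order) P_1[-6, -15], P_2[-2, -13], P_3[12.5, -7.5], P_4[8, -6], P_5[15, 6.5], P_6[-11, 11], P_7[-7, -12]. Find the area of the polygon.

415.5

Apply the surveyor's formula: 2A = Σ (x_i·y_{i+1} − x_{i+1}·y_i), indices taken mod 7.
Σ = (48) + (177.5) + (-15) + (142) + (236.5) + (209) + (33) = 831
Area = |Σ|/2 = 415.5.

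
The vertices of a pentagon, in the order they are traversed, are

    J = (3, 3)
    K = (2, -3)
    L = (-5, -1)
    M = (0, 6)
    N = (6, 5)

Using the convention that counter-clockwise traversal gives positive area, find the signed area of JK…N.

-47.5

J→K: (3)(-3) − (2)(3) = -15
K→L: (2)(-1) − (-5)(-3) = -17
L→M: (-5)(6) − (0)(-1) = -30
M→N: (0)(5) − (6)(6) = -36
N→J: (6)(3) − (3)(5) = 3
Σ = -95
Signed area = Σ/2 = -47.5 (negative ⇒ clockwise traversal).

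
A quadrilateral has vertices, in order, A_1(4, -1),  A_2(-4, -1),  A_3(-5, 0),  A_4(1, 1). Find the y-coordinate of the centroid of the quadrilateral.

-16/69

Apply Gauss's area formula. First the cross-terms c_i = x_i·y_{i+1} − x_{i+1}·y_i:
  -8, -5, -5, -5  ⇒  2A = -23, A = -11.5.
Then Σ (y_i + y_{i+1})·c_i = 16, so ȳ = 16 / (6·(-11.5)) = -16/69.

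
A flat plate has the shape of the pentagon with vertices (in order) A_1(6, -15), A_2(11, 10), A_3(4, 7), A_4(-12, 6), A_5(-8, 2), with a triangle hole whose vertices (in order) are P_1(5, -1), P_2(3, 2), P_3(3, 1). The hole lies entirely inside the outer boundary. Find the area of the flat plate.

Outer boundary:
Apply the surveyor's formula: 2A = Σ (x_i·y_{i+1} − x_{i+1}·y_i), indices taken mod 5.
Cross-terms: 225, 37, 108, 24, 108  ⇒  Σ = 502
Area = |Σ|/2 = 251.
Hole:
Apply the surveyor's formula: 2A = Σ (x_i·y_{i+1} − x_{i+1}·y_i), indices taken mod 3.
Σ = (13) + (-3) + (-8) = 2
Area = |Σ|/2 = 1.
Net area = 251 − 1 = 250.

250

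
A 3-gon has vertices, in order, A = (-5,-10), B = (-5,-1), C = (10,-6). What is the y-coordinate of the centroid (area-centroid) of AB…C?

-17/3

Apply the shoelace formula. First the cross-terms c_i = x_i·y_{i+1} − x_{i+1}·y_i:
  -45, 40, -130  ⇒  2A = -135, A = -67.5.
Then Σ (y_i + y_{i+1})·c_i = 2295, so ȳ = 2295 / (6·(-67.5)) = -17/3.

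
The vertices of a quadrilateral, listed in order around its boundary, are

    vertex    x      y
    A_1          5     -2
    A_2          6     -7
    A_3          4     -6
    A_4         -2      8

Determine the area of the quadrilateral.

23.5

Apply the shoelace formula: 2A = Σ (x_i·y_{i+1} − x_{i+1}·y_i), indices taken mod 4.
Σ = (-23) + (-8) + (20) + (-36) = -47
Area = |Σ|/2 = 23.5.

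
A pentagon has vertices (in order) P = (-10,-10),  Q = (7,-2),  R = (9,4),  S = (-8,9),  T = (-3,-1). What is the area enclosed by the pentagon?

Apply the shoelace (surveyor's) formula: 2A = Σ (x_i·y_{i+1} − x_{i+1}·y_i), indices taken mod 5.
Cross-terms: 90, 46, 113, 35, 20  ⇒  Σ = 304
Area = |Σ|/2 = 152.

152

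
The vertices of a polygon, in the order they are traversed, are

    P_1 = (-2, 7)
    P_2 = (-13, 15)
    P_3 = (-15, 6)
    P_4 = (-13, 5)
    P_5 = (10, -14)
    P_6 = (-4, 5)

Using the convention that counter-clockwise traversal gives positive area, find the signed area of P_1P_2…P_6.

159.5

Apply the shoelace (surveyor's) formula: 2A = Σ (x_i·y_{i+1} − x_{i+1}·y_i), indices taken mod 6.
Σ = (61) + (147) + (3) + (132) + (-6) + (-18) = 319
Signed area = Σ/2 = 159.5 (positive ⇒ counter-clockwise traversal).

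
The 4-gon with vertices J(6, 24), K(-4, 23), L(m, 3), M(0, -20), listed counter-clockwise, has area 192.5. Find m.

-1

The doubled signed area Σ (x_i y_{i+1} − x_{i+1} y_i) is linear in m.
With m=0 it equals 342; the coefficient of m is -43 (from the two edges through L).
So -43·m + 342 = 2·192.5 = 385 ⇒ m = -1.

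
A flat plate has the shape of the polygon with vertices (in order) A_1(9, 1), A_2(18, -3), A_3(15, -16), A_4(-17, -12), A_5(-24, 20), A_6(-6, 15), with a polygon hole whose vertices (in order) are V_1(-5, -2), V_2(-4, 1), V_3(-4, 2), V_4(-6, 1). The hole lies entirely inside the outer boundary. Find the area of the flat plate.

870.5

Outer boundary:
Σ = (-45) + (-243) + (-452) + (-628) + (-240) + (-141) = -1749
Area = |Σ|/2 = 874.5.
Hole:
Apply Gauss's area formula: 2A = Σ (x_i·y_{i+1} − x_{i+1}·y_i), indices taken mod 4.
Σ = (-13) + (-4) + (8) + (17) = 8
Area = |Σ|/2 = 4.
Net area = 874.5 − 4 = 870.5.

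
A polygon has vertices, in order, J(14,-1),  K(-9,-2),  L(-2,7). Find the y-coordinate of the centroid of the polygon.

Apply Gauss's area formula. First the cross-terms c_i = x_i·y_{i+1} − x_{i+1}·y_i:
  -37, -67, -96  ⇒  2A = -200, A = -100.
Then Σ (y_i + y_{i+1})·c_i = -800, so ȳ = -800 / (6·(-100)) = 4/3.

4/3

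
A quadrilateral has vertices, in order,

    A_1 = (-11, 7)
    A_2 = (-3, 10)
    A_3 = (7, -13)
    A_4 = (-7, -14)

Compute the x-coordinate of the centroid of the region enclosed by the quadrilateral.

Apply Gauss's area formula. First the cross-terms c_i = x_i·y_{i+1} − x_{i+1}·y_i:
  -89, -31, -189, -203  ⇒  2A = -512, A = -256.
Then Σ (x_i + x_{i+1})·c_i = 4776, so x̄ = 4776 / (6·(-256)) = -3.109375.

-3.109375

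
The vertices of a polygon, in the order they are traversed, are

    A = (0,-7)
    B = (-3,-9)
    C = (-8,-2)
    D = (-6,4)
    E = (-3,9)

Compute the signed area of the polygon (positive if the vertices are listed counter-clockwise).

-76

A→B: (0)(-9) − (-3)(-7) = -21
B→C: (-3)(-2) − (-8)(-9) = -66
C→D: (-8)(4) − (-6)(-2) = -44
D→E: (-6)(9) − (-3)(4) = -42
E→A: (-3)(-7) − (0)(9) = 21
Σ = -152
Signed area = Σ/2 = -76 (negative ⇒ clockwise traversal).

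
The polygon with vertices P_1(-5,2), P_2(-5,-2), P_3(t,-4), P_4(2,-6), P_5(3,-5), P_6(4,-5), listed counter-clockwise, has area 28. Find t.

-3

Write out the shoelace sum; only the two edges meeting at P_3 involve t:
2·Area = [((-5)·(-4) − t·(-2)) + (t·(-6) − 2·(-4))] + 16
       = -4·t + 44 = 56
⇒ t = -3.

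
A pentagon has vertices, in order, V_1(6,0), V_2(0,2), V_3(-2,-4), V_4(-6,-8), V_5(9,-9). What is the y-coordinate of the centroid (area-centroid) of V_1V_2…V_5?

-629/141

Apply the surveyor's formula. First the cross-terms c_i = x_i·y_{i+1} − x_{i+1}·y_i:
  12, 4, -8, 126, 54  ⇒  2A = 188, A = 94.
Then Σ (y_i + y_{i+1})·c_i = -2516, so ȳ = -2516 / (6·94) = -629/141.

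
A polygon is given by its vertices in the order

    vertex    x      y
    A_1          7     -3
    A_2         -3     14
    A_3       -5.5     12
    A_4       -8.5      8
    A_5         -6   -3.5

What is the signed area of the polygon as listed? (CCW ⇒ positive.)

154.125

Apply Gauss's area formula: 2A = Σ (x_i·y_{i+1} − x_{i+1}·y_i), indices taken mod 5.
Σ = (89) + (41) + (58) + (77.75) + (42.5) = 308.25
Signed area = Σ/2 = 154.125 (positive ⇒ counter-clockwise traversal).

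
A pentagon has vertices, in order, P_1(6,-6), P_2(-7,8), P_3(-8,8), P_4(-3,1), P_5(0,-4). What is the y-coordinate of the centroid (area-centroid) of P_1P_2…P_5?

4/99

Apply the surveyor's formula. First the cross-terms c_i = x_i·y_{i+1} − x_{i+1}·y_i:
  6, 8, 16, 12, 24  ⇒  2A = 66, A = 33.
Then Σ (y_i + y_{i+1})·c_i = 8, so ȳ = 8 / (6·33) = 4/99.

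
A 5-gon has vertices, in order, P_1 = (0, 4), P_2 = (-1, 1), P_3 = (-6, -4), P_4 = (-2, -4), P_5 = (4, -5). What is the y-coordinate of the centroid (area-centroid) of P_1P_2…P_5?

-97/54

Apply the shoelace formula. First the cross-terms c_i = x_i·y_{i+1} − x_{i+1}·y_i:
  4, 10, 16, 26, 16  ⇒  2A = 72, A = 36.
Then Σ (y_i + y_{i+1})·c_i = -388, so ȳ = -388 / (6·36) = -97/54.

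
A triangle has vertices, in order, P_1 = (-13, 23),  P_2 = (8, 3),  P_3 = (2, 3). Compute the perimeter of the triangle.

|P_1P_2| = √((21)² + (-20)²) = √841 = 29
|P_2P_3| = √((-6)² + (0)²) = √36 = 6
|P_3P_1| = √((-15)² + (20)²) = √625 = 25
Perimeter = 29 + 6 + 25 = 60.

60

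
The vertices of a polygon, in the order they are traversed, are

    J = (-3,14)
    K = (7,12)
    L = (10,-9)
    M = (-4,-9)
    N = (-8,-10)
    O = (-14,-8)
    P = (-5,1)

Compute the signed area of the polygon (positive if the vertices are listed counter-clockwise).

Σ = (-134) + (-183) + (-126) + (-32) + (-76) + (-54) + (-67) = -672
Signed area = Σ/2 = -336 (negative ⇒ clockwise traversal).

-336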